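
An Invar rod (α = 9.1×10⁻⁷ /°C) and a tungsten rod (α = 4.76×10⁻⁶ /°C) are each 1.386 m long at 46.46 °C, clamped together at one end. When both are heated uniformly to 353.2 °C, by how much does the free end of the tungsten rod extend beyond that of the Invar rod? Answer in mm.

ΔT = 306.74 K
Invar: ΔL = 9.1×10⁻⁷ × 1.386 m × 306.74 = 3.8688×10⁻⁴ m = 0.38688 mm
tungsten: ΔL = 4.76×10⁻⁶ × 1.386 m × 306.74 = 2.0237×10⁻³ m = 2.0237 mm
difference = 2.0237 − 0.38688 = 1.63682 mm

1.64 mm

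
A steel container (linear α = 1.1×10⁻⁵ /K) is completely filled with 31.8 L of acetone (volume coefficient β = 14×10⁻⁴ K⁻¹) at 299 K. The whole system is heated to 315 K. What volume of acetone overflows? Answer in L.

0.696 L

The container also expands: β_container ≈ 3α = 3.3×10⁻⁵ /K
Net overflow = V₀(β_liq − 3α_cont)ΔT
β − 3α = 1.40×10⁻³ − 3.3×10⁻⁵ = 1.367×10⁻³ /K; ΔT = 16 K
ΔV = 31.8 × 1.367×10⁻³ × 16 = 0.696 L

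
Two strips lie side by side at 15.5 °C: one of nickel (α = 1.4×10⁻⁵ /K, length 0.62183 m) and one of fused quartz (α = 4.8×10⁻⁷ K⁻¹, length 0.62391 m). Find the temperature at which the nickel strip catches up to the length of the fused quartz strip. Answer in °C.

Equal length when α₁L₁ΔT − α₂L₂ΔT = L₂ − L₁ = 2.08×10⁻³ m
α₁L₁ = 8.70562×10⁻⁶, α₂L₂ = 2.994768×10⁻⁷ → Δ(αL) = 8.4061432×10⁻⁶ m/K
ΔT = 2.08×10⁻³ / 8.4061432×10⁻⁶ = 247.438 K, so T = 15.5 + 247.438 = 262.938 °C

T = 262.9 °C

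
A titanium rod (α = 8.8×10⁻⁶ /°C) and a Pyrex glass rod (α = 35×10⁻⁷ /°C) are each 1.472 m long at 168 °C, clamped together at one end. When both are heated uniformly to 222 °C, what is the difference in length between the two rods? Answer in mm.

ΔT = 54 K
titanium: ΔL = 8.8×10⁻⁶ × 1.472 m × 54 = 6.9949×10⁻⁴ m = 0.69949 mm
Pyrex glass: ΔL = 35×10⁻⁷ × 1.472 m × 54 = 2.7821×10⁻⁴ m = 0.27821 mm
difference = 0.69949 − 0.27821 = 0.42128 mm

0.421 mm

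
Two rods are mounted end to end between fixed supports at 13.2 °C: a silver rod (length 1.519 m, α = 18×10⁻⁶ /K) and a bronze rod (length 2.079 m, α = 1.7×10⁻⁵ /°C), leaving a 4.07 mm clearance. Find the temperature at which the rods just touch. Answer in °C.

T = 78.1 °C

Gap closes when ΔL₁ + ΔL₂ = 4.07 mm = 4.07×10⁻³ m
(α₁L₁ + α₂L₂)ΔT = g
α₁L₁ + α₂L₂ = 18×10⁻⁶×1.519 + 1.7×10⁻⁵×2.079 = 6.2685×10⁻⁵ m/K
ΔT = 4.07×10⁻³ / 6.2685×10⁻⁵ = 64.928 K
T = 13.2 + 64.928 = 78.128 °C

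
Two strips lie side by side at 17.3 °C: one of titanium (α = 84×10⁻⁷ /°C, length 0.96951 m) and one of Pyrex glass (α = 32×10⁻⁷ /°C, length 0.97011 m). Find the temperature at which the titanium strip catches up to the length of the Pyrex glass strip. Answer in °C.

T = 136.4 °C

L₁(1 + α₁ΔT) = L₂(1 + α₂ΔT) ⇒ ΔT = (L₂ − L₁)/(α₁L₁ − α₂L₂)
L₂ − L₁ = 0.97011 − 0.96951 = 6.00×10⁻⁴ m
α₁L₁ − α₂L₂ = 84×10⁻⁷×0.96951 − 32×10⁻⁷×0.97011 = 5.039532×10⁻⁶ m/K
ΔT = 6.00×10⁻⁴ / 5.039532×10⁻⁶ = 119.059 K
T = 17.3 + 119.059 = 136.359 °C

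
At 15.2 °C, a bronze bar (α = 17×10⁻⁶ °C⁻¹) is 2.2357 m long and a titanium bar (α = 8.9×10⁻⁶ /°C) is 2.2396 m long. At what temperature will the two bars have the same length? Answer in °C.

T = 231.0 °C

Equal length when α₁L₁ΔT − α₂L₂ΔT = L₂ − L₁ = 3.90×10⁻³ m
α₁L₁ = 3.80069×10⁻⁵, α₂L₂ = 1.993244×10⁻⁵ → Δ(αL) = 1.807446×10⁻⁵ m/K
ΔT = 3.90×10⁻³ / 1.807446×10⁻⁵ = 215.774 K, so T = 15.2 + 215.774 = 230.974 °C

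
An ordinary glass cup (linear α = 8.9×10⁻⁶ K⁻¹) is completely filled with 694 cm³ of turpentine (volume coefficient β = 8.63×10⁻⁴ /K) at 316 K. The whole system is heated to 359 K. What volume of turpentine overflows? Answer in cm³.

The cup also expands: β_container ≈ 3α = 2.67×10⁻⁵ /K
Net overflow = V₀(β_liq − 3α_cont)ΔT
β − 3α = 8.63×10⁻⁴ − 2.67×10⁻⁵ = 8.363×10⁻⁴ /K; ΔT = 43 K
ΔV = 694 × 8.363×10⁻⁴ × 43 = 25.0 cm³

25.0 cm³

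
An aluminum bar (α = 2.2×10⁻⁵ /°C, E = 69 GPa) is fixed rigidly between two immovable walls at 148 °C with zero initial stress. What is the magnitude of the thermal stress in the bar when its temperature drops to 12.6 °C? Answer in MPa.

Fully constrained: the free strain ε = αΔT is blocked, so σ = Eε = EαΔT.
|ΔT| = 135.4 K
σ = 69.0×10⁹ × 2.2×10⁻⁵ × 135.4 = 2.06×10⁸ Pa

σ = 206 MPa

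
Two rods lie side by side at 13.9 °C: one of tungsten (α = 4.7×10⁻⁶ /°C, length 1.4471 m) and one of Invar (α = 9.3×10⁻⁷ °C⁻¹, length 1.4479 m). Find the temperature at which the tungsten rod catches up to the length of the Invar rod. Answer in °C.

T = 160.6 °C

L₁(1 + α₁ΔT) = L₂(1 + α₂ΔT) ⇒ ΔT = (L₂ − L₁)/(α₁L₁ − α₂L₂)
L₂ − L₁ = 1.4479 − 1.4471 = 8.00×10⁻⁴ m
α₁L₁ − α₂L₂ = 4.7×10⁻⁶×1.4471 − 9.3×10⁻⁷×1.4479 = 5.454823×10⁻⁶ m/K
ΔT = 8.00×10⁻⁴ / 5.454823×10⁻⁶ = 146.659 K
T = 13.9 + 146.659 = 160.559 °C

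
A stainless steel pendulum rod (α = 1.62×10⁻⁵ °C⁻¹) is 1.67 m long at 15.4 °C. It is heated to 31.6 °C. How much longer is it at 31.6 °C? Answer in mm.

ΔL = 0.438 mm

|ΔT| = |31.6 − 15.4| = 16.2 K
ΔL = αL₀ΔT = (1.62×10⁻⁵)(1.67)(16.2) = 4.38×10⁻⁴ m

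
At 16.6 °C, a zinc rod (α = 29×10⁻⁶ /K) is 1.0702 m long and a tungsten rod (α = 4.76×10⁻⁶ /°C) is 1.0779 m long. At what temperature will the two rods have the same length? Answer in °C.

L₁(1 + α₁ΔT) = L₂(1 + α₂ΔT) ⇒ ΔT = (L₂ − L₁)/(α₁L₁ − α₂L₂)
L₂ − L₁ = 1.0779 − 1.0702 = 7.70×10⁻³ m
α₁L₁ − α₂L₂ = 29×10⁻⁶×1.0702 − 4.76×10⁻⁶×1.0779 = 2.5904996×10⁻⁵ m/K
ΔT = 7.70×10⁻³ / 2.5904996×10⁻⁵ = 297.240 K
T = 16.6 + 297.240 = 313.840 °C

T = 313.8 °C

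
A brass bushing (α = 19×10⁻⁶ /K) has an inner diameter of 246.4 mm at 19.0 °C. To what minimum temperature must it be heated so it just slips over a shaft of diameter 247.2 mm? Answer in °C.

Required Δd = 247.2 − 246.4 = 0.8 mm
Δd = αd₀ΔT ⇒ ΔT = Δd/(αd₀) = 0.8 / (19×10⁻⁶ × 246.4) = 170.88 K
T_min = 19.0 + 170.88 = 189.88 °C

T = 190 °C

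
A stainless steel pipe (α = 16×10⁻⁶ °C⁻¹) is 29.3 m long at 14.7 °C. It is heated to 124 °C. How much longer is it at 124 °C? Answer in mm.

ΔL = 51.2 mm

|ΔT| = |124 − 14.7| = 109.3 K
ΔL = αL₀ΔT = (16×10⁻⁶)(29.3)(109.3) = 5.12×10⁻² m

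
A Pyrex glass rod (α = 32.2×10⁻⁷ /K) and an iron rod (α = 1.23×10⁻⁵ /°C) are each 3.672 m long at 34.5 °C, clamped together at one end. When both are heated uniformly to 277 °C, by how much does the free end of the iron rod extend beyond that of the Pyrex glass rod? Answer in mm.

ΔT = 242.5 K
Pyrex glass: ΔL = 32.2×10⁻⁷ × 3.672 m × 242.5 = 2.8673×10⁻³ m = 2.8673 mm
iron: ΔL = 1.23×10⁻⁵ × 3.672 m × 242.5 = 1.0953×10⁻² m = 10.953 mm
difference = 10.953 − 2.8673 = 8.0857 mm

8.09 mm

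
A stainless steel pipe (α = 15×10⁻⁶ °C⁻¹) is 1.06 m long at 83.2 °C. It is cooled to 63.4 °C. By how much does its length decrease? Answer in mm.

ΔL = 0.315 mm

|ΔT| = |63.4 − 83.2| = 19.8 K
ΔL = αL₀ΔT = (15×10⁻⁶)(1.06)(19.8) = 3.15×10⁻⁴ m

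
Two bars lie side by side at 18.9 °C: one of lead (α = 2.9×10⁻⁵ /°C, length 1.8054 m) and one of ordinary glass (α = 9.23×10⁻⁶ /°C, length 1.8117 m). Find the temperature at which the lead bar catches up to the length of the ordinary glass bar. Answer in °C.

Equal length when α₁L₁ΔT − α₂L₂ΔT = L₂ − L₁ = 6.30×10⁻³ m
α₁L₁ = 5.23566×10⁻⁵, α₂L₂ = 1.6721991×10⁻⁵ → Δ(αL) = 3.5634609×10⁻⁵ m/K
ΔT = 6.30×10⁻³ / 3.5634609×10⁻⁵ = 176.794 K, so T = 18.9 + 176.794 = 195.694 °C

T = 195.7 °C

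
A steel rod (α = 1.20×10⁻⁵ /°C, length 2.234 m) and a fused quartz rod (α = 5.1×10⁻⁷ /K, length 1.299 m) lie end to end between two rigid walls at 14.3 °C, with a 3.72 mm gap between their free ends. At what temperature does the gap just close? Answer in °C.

T = 150 °C

α₁L₁ = 2.6808×10⁻⁵ m/K, α₂L₂ = 6.6249×10⁻⁷ m/K → total 2.747049×10⁻⁵ m/K
ΔT = g/(α₁L₁+α₂L₂) = 3.72×10⁻³ / 2.747049×10⁻⁵ = 135.42 K
T = 14.3 + 135.42 = 149.72 °C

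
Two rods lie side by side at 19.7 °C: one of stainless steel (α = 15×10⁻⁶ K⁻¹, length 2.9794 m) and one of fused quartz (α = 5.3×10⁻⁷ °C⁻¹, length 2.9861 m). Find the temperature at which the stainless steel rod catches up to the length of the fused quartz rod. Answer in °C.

T = 175.1 °C

L₁(1 + α₁ΔT) = L₂(1 + α₂ΔT) ⇒ ΔT = (L₂ − L₁)/(α₁L₁ − α₂L₂)
L₂ − L₁ = 2.9861 − 2.9794 = 6.70×10⁻³ m
α₁L₁ − α₂L₂ = 15×10⁻⁶×2.9794 − 5.3×10⁻⁷×2.9861 = 4.3108367×10⁻⁵ m/K
ΔT = 6.70×10⁻³ / 4.3108367×10⁻⁵ = 155.422 K
T = 19.7 + 155.422 = 175.122 °C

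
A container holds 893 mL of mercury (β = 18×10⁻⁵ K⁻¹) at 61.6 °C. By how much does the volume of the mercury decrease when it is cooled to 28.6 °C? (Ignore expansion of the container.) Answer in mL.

ΔV = 5.30 mL

|ΔT| = |28.6 − 61.6| = 33.0 K
ΔV = βV₀ΔT = (18×10⁻⁵)(893)(33.0) = 5.30 mL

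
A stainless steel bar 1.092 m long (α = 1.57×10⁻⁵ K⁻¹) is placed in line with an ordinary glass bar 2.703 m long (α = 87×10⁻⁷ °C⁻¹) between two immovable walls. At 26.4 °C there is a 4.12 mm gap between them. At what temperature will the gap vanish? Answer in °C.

T = 128 °C

Gap closes when ΔL₁ + ΔL₂ = 4.12 mm = 4.12×10⁻³ m
(α₁L₁ + α₂L₂)ΔT = g
α₁L₁ + α₂L₂ = 1.57×10⁻⁵×1.092 + 87×10⁻⁷×2.703 = 4.06605×10⁻⁵ m/K
ΔT = 4.12×10⁻³ / 4.06605×10⁻⁵ = 101.33 K
T = 26.4 + 101.33 = 127.73 °C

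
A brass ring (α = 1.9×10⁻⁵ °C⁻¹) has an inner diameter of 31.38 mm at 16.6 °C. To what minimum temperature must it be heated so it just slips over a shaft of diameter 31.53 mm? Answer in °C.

Required Δd = 31.53 − 31.38 = 0.15 mm
Δd = αd₀ΔT ⇒ ΔT = Δd/(αd₀) = 0.15 / (1.9×10⁻⁵ × 31.38) = 251.58 K
T_min = 16.6 + 251.58 = 268.18 °C

T = 268 °C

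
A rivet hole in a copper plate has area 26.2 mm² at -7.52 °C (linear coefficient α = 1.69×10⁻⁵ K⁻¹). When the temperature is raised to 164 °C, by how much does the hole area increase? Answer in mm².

ΔA = 0.152 mm²

Area coefficient ≈ 2α; |ΔT| = 171.52 K
ΔA = 2αA₀ΔT = 2(1.69×10⁻⁵)(26.2)(171.52) = 0.152 mm²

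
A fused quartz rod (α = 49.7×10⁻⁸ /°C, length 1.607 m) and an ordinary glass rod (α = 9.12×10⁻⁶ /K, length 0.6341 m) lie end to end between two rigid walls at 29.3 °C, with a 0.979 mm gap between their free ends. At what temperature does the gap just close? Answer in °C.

Gap closes when ΔL₁ + ΔL₂ = 0.979 mm = 9.79×10⁻⁴ m
(α₁L₁ + α₂L₂)ΔT = g
α₁L₁ + α₂L₂ = 49.7×10⁻⁸×1.607 + 9.12×10⁻⁶×0.6341 = 6.581671×10⁻⁶ m/K
ΔT = 9.79×10⁻⁴ / 6.581671×10⁻⁶ = 148.75 K
T = 29.3 + 148.75 = 178.05 °C

T = 178 °C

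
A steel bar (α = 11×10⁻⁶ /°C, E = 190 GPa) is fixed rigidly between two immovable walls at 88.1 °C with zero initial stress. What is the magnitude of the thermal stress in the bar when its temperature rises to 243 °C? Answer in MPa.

σ = 324 MPa

Fully constrained: the free strain ε = αΔT is blocked, so σ = Eε = EαΔT.
|ΔT| = 154.9 K
σ = 190×10⁹ × 11×10⁻⁶ × 154.9 = 3.24×10⁸ Pa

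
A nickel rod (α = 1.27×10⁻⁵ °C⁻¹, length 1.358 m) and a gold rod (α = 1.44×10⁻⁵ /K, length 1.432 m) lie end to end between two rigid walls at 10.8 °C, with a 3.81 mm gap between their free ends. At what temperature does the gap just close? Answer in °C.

T = 111 °C

α₁L₁ = 1.72466×10⁻⁵ m/K, α₂L₂ = 2.06208×10⁻⁵ m/K → total 3.78674×10⁻⁵ m/K
ΔT = g/(α₁L₁+α₂L₂) = 3.81×10⁻³ / 3.78674×10⁻⁵ = 100.61 K
T = 10.8 + 100.61 = 111.41 °C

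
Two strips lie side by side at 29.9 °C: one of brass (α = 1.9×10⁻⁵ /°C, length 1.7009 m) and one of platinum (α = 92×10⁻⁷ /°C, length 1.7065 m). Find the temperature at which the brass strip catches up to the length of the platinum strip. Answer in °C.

T = 366.9 °C

L₁(1 + α₁ΔT) = L₂(1 + α₂ΔT) ⇒ ΔT = (L₂ − L₁)/(α₁L₁ − α₂L₂)
L₂ − L₁ = 1.7065 − 1.7009 = 5.60×10⁻³ m
α₁L₁ − α₂L₂ = 1.9×10⁻⁵×1.7009 − 92×10⁻⁷×1.7065 = 1.66173×10⁻⁵ m/K
ΔT = 5.60×10⁻³ / 1.66173×10⁻⁵ = 336.998 K
T = 29.9 + 336.998 = 366.898 °C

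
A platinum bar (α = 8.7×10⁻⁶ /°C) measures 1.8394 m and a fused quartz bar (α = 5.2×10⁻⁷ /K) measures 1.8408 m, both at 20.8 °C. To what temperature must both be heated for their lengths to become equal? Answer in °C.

Equal length when α₁L₁ΔT − α₂L₂ΔT = L₂ − L₁ = 1.40×10⁻³ m
α₁L₁ = 1.600278×10⁻⁵, α₂L₂ = 9.57216×10⁻⁷ → Δ(αL) = 1.5045564×10⁻⁵ m/K
ΔT = 1.40×10⁻³ / 1.5045564×10⁻⁵ = 93.051 K, so T = 20.8 + 93.051 = 113.851 °C

T = 113.9 °C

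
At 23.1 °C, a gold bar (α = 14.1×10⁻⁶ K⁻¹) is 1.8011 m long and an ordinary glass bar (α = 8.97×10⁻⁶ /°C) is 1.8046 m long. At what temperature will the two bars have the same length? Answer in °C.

L₁(1 + α₁ΔT) = L₂(1 + α₂ΔT) ⇒ ΔT = (L₂ − L₁)/(α₁L₁ − α₂L₂)
L₂ − L₁ = 1.8046 − 1.8011 = 3.50×10⁻³ m
α₁L₁ − α₂L₂ = 14.1×10⁻⁶×1.8011 − 8.97×10⁻⁶×1.8046 = 9.208248×10⁻⁶ m/K
ΔT = 3.50×10⁻³ / 9.208248×10⁻⁶ = 380.094 K
T = 23.1 + 380.094 = 403.194 °C

T = 403.2 °C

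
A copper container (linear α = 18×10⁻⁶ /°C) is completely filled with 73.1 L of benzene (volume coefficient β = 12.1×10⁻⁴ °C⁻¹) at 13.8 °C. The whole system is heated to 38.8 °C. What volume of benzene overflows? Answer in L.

2.11 L

The container also expands: β_container ≈ 3α = 5.4×10⁻⁵ /K
Net overflow = V₀(β_liq − 3α_cont)ΔT
β − 3α = 1.21×10⁻³ − 5.4×10⁻⁵ = 1.156×10⁻³ /K; ΔT = 25.0 K
ΔV = 73.1 × 1.156×10⁻³ × 25.0 = 2.11 L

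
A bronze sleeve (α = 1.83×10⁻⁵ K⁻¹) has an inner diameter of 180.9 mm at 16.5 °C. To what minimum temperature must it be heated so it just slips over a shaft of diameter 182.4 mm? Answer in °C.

Required Δd = 182.4 − 180.9 = 1.5 mm
Δd = αd₀ΔT ⇒ ΔT = Δd/(αd₀) = 1.5 / (1.83×10⁻⁵ × 180.9) = 453.11 K
T_min = 16.5 + 453.11 = 469.61 °C

T = 470 °C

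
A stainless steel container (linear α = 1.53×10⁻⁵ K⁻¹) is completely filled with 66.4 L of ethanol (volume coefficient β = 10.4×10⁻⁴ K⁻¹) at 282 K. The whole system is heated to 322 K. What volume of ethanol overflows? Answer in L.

2.64 L

The container also expands: β_container ≈ 3α = 4.59×10⁻⁵ /K
Net overflow = V₀(β_liq − 3α_cont)ΔT
β − 3α = 1.04×10⁻³ − 4.59×10⁻⁵ = 9.941×10⁻⁴ /K; ΔT = 40 K
ΔV = 66.4 × 9.941×10⁻⁴ × 40 = 2.64 L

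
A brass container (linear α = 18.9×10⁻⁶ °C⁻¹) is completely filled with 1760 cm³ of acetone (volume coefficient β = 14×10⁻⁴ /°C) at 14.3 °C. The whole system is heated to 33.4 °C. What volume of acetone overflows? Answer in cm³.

The container also expands: β_container ≈ 3α = 5.67×10⁻⁵ /K
Net overflow = V₀(β_liq − 3α_cont)ΔT
β − 3α = 1.40×10⁻³ − 5.67×10⁻⁵ = 1.3433×10⁻³ /K; ΔT = 19.1 K
ΔV = 1760 × 1.3433×10⁻³ × 19.1 = 45.2 cm³

45.2 cm³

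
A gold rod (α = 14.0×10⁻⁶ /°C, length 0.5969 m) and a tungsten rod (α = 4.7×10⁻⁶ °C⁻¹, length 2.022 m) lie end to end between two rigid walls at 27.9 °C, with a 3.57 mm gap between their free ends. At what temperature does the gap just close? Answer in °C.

T = 228 °C

α₁L₁ = 8.3566×10⁻⁶ m/K, α₂L₂ = 9.5034×10⁻⁶ m/K → total 1.786×10⁻⁵ m/K
ΔT = g/(α₁L₁+α₂L₂) = 3.57×10⁻³ / 1.786×10⁻⁵ = 199.89 K
T = 27.9 + 199.89 = 227.79 °C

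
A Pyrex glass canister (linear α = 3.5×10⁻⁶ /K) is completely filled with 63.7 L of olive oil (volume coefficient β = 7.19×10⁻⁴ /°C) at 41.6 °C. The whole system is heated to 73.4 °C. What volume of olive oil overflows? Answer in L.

The canister also expands: β_container ≈ 3α = 1.05×10⁻⁵ /K
Net overflow = V₀(β_liq − 3α_cont)ΔT
β − 3α = 7.19×10⁻⁴ − 1.05×10⁻⁵ = 7.085×10⁻⁴ /K; ΔT = 31.8 K
ΔV = 63.7 × 7.085×10⁻⁴ × 31.8 = 1.44 L

1.44 L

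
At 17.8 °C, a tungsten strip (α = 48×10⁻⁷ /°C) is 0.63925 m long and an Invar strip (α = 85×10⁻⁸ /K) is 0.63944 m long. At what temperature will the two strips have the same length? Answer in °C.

L₁(1 + α₁ΔT) = L₂(1 + α₂ΔT) ⇒ ΔT = (L₂ − L₁)/(α₁L₁ − α₂L₂)
L₂ − L₁ = 0.63944 − 0.63925 = 1.90×10⁻⁴ m
α₁L₁ − α₂L₂ = 48×10⁻⁷×0.63925 − 85×10⁻⁸×0.63944 = 2.524876×10⁻⁶ m/K
ΔT = 1.90×10⁻⁴ / 2.524876×10⁻⁶ = 75.2512 K
T = 17.8 + 75.2512 = 93.0512 °C

T = 93.05 °C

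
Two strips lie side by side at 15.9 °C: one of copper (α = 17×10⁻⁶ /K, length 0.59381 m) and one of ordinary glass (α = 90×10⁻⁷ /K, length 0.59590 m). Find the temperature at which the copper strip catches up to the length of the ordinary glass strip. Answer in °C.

T = 457.6 °C

Equal length when α₁L₁ΔT − α₂L₂ΔT = L₂ − L₁ = 2.09×10⁻³ m
α₁L₁ = 1.009477×10⁻⁵, α₂L₂ = 5.3631×10⁻⁶ → Δ(αL) = 4.73167×10⁻⁶ m/K
ΔT = 2.09×10⁻³ / 4.73167×10⁻⁶ = 441.705 K, so T = 15.9 + 441.705 = 457.605 °C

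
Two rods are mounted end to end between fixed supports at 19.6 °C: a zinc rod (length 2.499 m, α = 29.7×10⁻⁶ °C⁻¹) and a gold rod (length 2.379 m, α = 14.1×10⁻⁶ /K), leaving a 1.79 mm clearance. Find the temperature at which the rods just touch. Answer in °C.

Gap closes when ΔL₁ + ΔL₂ = 1.79 mm = 1.79×10⁻³ m
(α₁L₁ + α₂L₂)ΔT = g
α₁L₁ + α₂L₂ = 29.7×10⁻⁶×2.499 + 14.1×10⁻⁶×2.379 = 1.077642×10⁻⁴ m/K
ΔT = 1.79×10⁻³ / 1.077642×10⁻⁴ = 16.610 K
T = 19.6 + 16.610 = 36.210 °C

T = 36.2 °C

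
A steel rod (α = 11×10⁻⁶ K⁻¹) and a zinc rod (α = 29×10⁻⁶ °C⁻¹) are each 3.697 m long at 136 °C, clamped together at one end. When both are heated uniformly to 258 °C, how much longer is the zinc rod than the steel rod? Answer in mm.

ΔT = 122 K
steel: ΔL = 11×10⁻⁶ × 3.697 m × 122 = 4.9614×10⁻³ m = 4.9614 mm
zinc: ΔL = 29×10⁻⁶ × 3.697 m × 122 = 1.3080×10⁻² m = 13.080 mm
difference = 13.080 − 4.9614 = 8.1186 mm

8.12 mm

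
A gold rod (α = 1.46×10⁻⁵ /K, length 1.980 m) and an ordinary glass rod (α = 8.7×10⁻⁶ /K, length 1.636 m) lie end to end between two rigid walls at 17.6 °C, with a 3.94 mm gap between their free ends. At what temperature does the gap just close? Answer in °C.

Gap closes when ΔL₁ + ΔL₂ = 3.94 mm = 3.94×10⁻³ m
(α₁L₁ + α₂L₂)ΔT = g
α₁L₁ + α₂L₂ = 1.46×10⁻⁵×1.980 + 8.7×10⁻⁶×1.636 = 4.31412×10⁻⁵ m/K
ΔT = 3.94×10⁻³ / 4.31412×10⁻⁵ = 91.33 K
T = 17.6 + 91.33 = 108.93 °C

T = 109 °C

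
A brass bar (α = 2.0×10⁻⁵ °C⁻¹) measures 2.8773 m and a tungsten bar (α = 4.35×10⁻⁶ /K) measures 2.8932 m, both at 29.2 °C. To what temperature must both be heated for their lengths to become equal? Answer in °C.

T = 382.8 °C

Equal length when α₁L₁ΔT − α₂L₂ΔT = L₂ − L₁ = 1.59×10⁻² m
α₁L₁ = 5.7546×10⁻⁵, α₂L₂ = 1.258542×10⁻⁵ → Δ(αL) = 4.496058×10⁻⁵ m/K
ΔT = 1.59×10⁻² / 4.496058×10⁻⁵ = 353.643 K, so T = 29.2 + 353.643 = 382.843 °C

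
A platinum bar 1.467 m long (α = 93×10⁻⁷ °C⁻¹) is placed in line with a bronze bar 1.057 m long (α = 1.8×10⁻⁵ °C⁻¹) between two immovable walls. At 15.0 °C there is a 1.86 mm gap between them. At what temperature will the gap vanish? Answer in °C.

T = 71.9 °C

Gap closes when ΔL₁ + ΔL₂ = 1.86 mm = 1.86×10⁻³ m
(α₁L₁ + α₂L₂)ΔT = g
α₁L₁ + α₂L₂ = 93×10⁻⁷×1.467 + 1.8×10⁻⁵×1.057 = 3.26691×10⁻⁵ m/K
ΔT = 1.86×10⁻³ / 3.26691×10⁻⁵ = 56.935 K
T = 15.0 + 56.935 = 71.935 °C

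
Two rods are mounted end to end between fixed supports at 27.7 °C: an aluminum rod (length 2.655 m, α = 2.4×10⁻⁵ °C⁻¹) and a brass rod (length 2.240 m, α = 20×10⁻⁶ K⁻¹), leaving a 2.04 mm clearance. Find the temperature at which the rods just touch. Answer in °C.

Gap closes when ΔL₁ + ΔL₂ = 2.04 mm = 2.04×10⁻³ m
(α₁L₁ + α₂L₂)ΔT = g
α₁L₁ + α₂L₂ = 2.4×10⁻⁵×2.655 + 20×10⁻⁶×2.240 = 1.0852×10⁻⁴ m/K
ΔT = 2.04×10⁻³ / 1.0852×10⁻⁴ = 18.798 K
T = 27.7 + 18.798 = 46.498 °C

T = 46.5 °C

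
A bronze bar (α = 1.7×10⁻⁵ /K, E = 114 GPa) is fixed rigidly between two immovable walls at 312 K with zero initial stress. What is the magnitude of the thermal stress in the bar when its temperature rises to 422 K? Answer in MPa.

σ = 213 MPa

Fully constrained: the free strain ε = αΔT is blocked, so σ = Eε = EαΔT.
|ΔT| = 110 K
σ = 114×10⁹ × 1.7×10⁻⁵ × 110 = 2.13×10⁸ Pa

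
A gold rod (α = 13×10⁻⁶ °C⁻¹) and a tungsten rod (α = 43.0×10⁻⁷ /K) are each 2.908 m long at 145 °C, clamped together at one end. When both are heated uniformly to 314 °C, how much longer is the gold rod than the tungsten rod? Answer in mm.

ΔT = 169 K
gold: ΔL = 13×10⁻⁶ × 2.908 m × 169 = 6.3889×10⁻³ m = 6.3889 mm
tungsten: ΔL = 43.0×10⁻⁷ × 2.908 m × 169 = 2.1132×10⁻³ m = 2.1132 mm
difference = 6.3889 − 2.1132 = 4.2757 mm

4.28 mm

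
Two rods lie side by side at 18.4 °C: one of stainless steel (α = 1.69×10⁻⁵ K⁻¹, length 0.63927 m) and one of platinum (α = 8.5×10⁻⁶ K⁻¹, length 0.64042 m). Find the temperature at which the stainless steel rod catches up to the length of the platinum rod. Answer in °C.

L₁(1 + α₁ΔT) = L₂(1 + α₂ΔT) ⇒ ΔT = (L₂ − L₁)/(α₁L₁ − α₂L₂)
L₂ − L₁ = 0.64042 − 0.63927 = 1.15×10⁻³ m
α₁L₁ − α₂L₂ = 1.69×10⁻⁵×0.63927 − 8.5×10⁻⁶×0.64042 = 5.360093×10⁻⁶ m/K
ΔT = 1.15×10⁻³ / 5.360093×10⁻⁶ = 214.549 K
T = 18.4 + 214.549 = 232.949 °C

T = 232.9 °C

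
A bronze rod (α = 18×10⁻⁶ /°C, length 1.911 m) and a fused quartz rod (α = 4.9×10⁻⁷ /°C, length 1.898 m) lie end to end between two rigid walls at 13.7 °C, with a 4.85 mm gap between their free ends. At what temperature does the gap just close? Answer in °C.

α₁L₁ = 3.4398×10⁻⁵ m/K, α₂L₂ = 9.3002×10⁻⁷ m/K → total 3.532802×10⁻⁵ m/K
ΔT = g/(α₁L₁+α₂L₂) = 4.85×10⁻³ / 3.532802×10⁻⁵ = 137.28 K
T = 13.7 + 137.28 = 150.98 °C

T = 151 °C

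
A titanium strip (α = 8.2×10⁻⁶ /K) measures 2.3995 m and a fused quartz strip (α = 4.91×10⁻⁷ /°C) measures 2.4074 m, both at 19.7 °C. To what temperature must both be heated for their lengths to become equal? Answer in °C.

T = 446.9 °C

Equal length when α₁L₁ΔT − α₂L₂ΔT = L₂ − L₁ = 7.90×10⁻³ m
α₁L₁ = 1.96759×10⁻⁵, α₂L₂ = 1.1820334×10⁻⁶ → Δ(αL) = 1.84938666×10⁻⁵ m/K
ΔT = 7.90×10⁻³ / 1.84938666×10⁻⁵ = 427.169 K, so T = 19.7 + 427.169 = 446.869 °C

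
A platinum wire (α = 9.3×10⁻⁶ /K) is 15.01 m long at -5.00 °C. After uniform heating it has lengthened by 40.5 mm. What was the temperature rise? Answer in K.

ΔL = αL₀ΔT ⇒ ΔT = ΔL / (αL₀)
ΔT = 40.5×10⁻³ m / (9.3×10⁻⁶ × 15.01 m) = 290.13 K

ΔT = 290 K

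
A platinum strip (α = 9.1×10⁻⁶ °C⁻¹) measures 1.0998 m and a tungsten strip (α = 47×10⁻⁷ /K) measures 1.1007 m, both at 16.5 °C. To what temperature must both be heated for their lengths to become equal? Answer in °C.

Equal length when α₁L₁ΔT − α₂L₂ΔT = L₂ − L₁ = 9.00×10⁻⁴ m
α₁L₁ = 1.000818×10⁻⁵, α₂L₂ = 5.17329×10⁻⁶ → Δ(αL) = 4.83489×10⁻⁶ m/K
ΔT = 9.00×10⁻⁴ / 4.83489×10⁻⁶ = 186.147 K, so T = 16.5 + 186.147 = 202.647 °C

T = 202.6 °C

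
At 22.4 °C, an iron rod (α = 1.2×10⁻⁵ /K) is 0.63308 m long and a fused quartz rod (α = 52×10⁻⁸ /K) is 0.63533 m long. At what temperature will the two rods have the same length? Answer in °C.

T = 332.0 °C

L₁(1 + α₁ΔT) = L₂(1 + α₂ΔT) ⇒ ΔT = (L₂ − L₁)/(α₁L₁ − α₂L₂)
L₂ − L₁ = 0.63533 − 0.63308 = 2.25×10⁻³ m
α₁L₁ − α₂L₂ = 1.2×10⁻⁵×0.63308 − 52×10⁻⁸×0.63533 = 7.2665884×10⁻⁶ m/K
ΔT = 2.25×10⁻³ / 7.2665884×10⁻⁶ = 309.636 K
T = 22.4 + 309.636 = 332.036 °C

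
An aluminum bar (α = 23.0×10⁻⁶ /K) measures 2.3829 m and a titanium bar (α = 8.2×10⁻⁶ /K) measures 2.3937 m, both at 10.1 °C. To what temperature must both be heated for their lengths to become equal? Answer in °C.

Equal length when α₁L₁ΔT − α₂L₂ΔT = L₂ − L₁ = 1.08×10⁻² m
α₁L₁ = 5.48067×10⁻⁵, α₂L₂ = 1.962834×10⁻⁵ → Δ(αL) = 3.517836×10⁻⁵ m/K
ΔT = 1.08×10⁻² / 3.517836×10⁻⁵ = 307.007 K, so T = 10.1 + 307.007 = 317.107 °C

T = 317.1 °C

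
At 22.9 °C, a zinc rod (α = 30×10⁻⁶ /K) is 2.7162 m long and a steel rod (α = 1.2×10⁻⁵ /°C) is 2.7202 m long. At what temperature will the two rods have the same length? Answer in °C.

T = 104.8 °C

Equal length when α₁L₁ΔT − α₂L₂ΔT = L₂ − L₁ = 4.00×10⁻³ m
α₁L₁ = 8.1486×10⁻⁵, α₂L₂ = 3.26424×10⁻⁵ → Δ(αL) = 4.88436×10⁻⁵ m/K
ΔT = 4.00×10⁻³ / 4.88436×10⁻⁵ = 81.894 K, so T = 22.9 + 81.894 = 104.794 °C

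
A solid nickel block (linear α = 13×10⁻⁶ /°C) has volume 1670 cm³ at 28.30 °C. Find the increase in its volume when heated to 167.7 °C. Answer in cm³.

Isotropic solid: β ≈ 3α = 3.9×10⁻⁵ /K; ΔT = 139.40 K
ΔV = 3αV₀ΔT = 3(13×10⁻⁶)(1670)(139.40) = 9.08 cm³

ΔV = 9.08 cm³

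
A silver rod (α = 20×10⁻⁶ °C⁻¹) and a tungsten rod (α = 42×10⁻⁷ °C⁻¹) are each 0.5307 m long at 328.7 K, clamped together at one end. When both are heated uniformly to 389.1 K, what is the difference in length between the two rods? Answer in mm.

0.506 mm

ΔT = 60.4 K
silver: ΔL = 20×10⁻⁶ × 0.5307 m × 60.4 = 6.4109×10⁻⁴ m = 0.64109 mm
tungsten: ΔL = 42×10⁻⁷ × 0.5307 m × 60.4 = 1.3463×10⁻⁴ m = 0.13463 mm
difference = 0.64109 − 0.13463 = 0.50646 mm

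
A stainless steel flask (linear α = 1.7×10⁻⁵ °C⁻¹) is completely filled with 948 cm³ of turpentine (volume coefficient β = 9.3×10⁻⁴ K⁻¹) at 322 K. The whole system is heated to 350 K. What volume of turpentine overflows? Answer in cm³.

The flask also expands: β_container ≈ 3α = 5.1×10⁻⁵ /K
Net overflow = V₀(β_liq − 3α_cont)ΔT
β − 3α = 9.30×10⁻⁴ − 5.1×10⁻⁵ = 8.79×10⁻⁴ /K; ΔT = 28 K
ΔV = 948 × 8.79×10⁻⁴ × 28 = 23.3 cm³

23.3 cm³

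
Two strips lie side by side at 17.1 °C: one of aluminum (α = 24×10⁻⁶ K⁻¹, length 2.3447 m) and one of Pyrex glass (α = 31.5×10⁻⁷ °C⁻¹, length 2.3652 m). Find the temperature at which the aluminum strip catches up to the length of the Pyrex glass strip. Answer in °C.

L₁(1 + α₁ΔT) = L₂(1 + α₂ΔT) ⇒ ΔT = (L₂ − L₁)/(α₁L₁ − α₂L₂)
L₂ − L₁ = 2.3652 − 2.3447 = 2.05×10⁻² m
α₁L₁ − α₂L₂ = 24×10⁻⁶×2.3447 − 31.5×10⁻⁷×2.3652 = 4.882242×10⁻⁵ m/K
ΔT = 2.05×10⁻² / 4.882242×10⁻⁵ = 419.889 K
T = 17.1 + 419.889 = 436.989 °C

T = 437.0 °C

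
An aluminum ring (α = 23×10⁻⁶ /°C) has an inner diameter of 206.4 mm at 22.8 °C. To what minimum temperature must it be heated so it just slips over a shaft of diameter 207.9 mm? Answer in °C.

Required Δd = 207.9 − 206.4 = 1.5 mm
Δd = αd₀ΔT ⇒ ΔT = Δd/(αd₀) = 1.5 / (23×10⁻⁶ × 206.4) = 315.98 K
T_min = 22.8 + 315.98 = 338.78 °C

T = 339 °C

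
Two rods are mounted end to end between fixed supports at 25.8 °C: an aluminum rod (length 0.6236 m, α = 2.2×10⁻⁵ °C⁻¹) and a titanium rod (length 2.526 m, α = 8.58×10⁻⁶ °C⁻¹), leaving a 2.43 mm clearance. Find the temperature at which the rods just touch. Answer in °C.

Gap closes when ΔL₁ + ΔL₂ = 2.43 mm = 2.43×10⁻³ m
(α₁L₁ + α₂L₂)ΔT = g
α₁L₁ + α₂L₂ = 2.2×10⁻⁵×0.6236 + 8.58×10⁻⁶×2.526 = 3.539228×10⁻⁵ m/K
ΔT = 2.43×10⁻³ / 3.539228×10⁻⁵ = 68.659 K
T = 25.8 + 68.659 = 94.459 °C

T = 94.5 °C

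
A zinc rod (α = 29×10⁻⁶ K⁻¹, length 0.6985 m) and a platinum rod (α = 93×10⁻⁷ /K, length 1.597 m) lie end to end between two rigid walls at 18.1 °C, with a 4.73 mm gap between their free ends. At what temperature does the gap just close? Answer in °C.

Gap closes when ΔL₁ + ΔL₂ = 4.73 mm = 4.73×10⁻³ m
(α₁L₁ + α₂L₂)ΔT = g
α₁L₁ + α₂L₂ = 29×10⁻⁶×0.6985 + 93×10⁻⁷×1.597 = 3.51086×10⁻⁵ m/K
ΔT = 4.73×10⁻³ / 3.51086×10⁻⁵ = 134.72 K
T = 18.1 + 134.72 = 152.82 °C

T = 153 °C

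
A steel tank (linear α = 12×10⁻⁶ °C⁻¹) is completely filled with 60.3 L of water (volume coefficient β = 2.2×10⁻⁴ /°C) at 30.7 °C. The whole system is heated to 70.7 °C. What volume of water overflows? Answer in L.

The tank also expands: β_container ≈ 3α = 3.6×10⁻⁵ /K
Net overflow = V₀(β_liq − 3α_cont)ΔT
β − 3α = 2.20×10⁻⁴ − 3.6×10⁻⁵ = 1.84×10⁻⁴ /K; ΔT = 40.0 K
ΔV = 60.3 × 1.84×10⁻⁴ × 40.0 = 0.444 L

0.444 L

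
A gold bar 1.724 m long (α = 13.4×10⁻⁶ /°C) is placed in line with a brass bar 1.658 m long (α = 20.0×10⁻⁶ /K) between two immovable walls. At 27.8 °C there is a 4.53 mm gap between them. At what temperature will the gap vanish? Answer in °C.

α₁L₁ = 2.31016×10⁻⁵ m/K, α₂L₂ = 3.316×10⁻⁵ m/K → total 5.62616×10⁻⁵ m/K
ΔT = g/(α₁L₁+α₂L₂) = 4.53×10⁻³ / 5.62616×10⁻⁵ = 80.52 K
T = 27.8 + 80.52 = 108.32 °C

T = 108 °C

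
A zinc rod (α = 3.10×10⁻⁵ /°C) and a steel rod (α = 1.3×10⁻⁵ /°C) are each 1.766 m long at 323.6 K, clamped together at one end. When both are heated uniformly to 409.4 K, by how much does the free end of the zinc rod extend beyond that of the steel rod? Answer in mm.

ΔT = 85.8 K
zinc: ΔL = 3.10×10⁻⁵ × 1.766 m × 85.8 = 4.6972×10⁻³ m = 4.6972 mm
steel: ΔL = 1.3×10⁻⁵ × 1.766 m × 85.8 = 1.9698×10⁻³ m = 1.9698 mm
difference = 4.6972 − 1.9698 = 2.7274 mm

2.73 mm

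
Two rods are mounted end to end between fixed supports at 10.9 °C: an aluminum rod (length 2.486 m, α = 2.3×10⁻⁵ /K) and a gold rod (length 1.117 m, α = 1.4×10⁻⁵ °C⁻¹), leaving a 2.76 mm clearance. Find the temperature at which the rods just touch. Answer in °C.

α₁L₁ = 5.7178×10⁻⁵ m/K, α₂L₂ = 1.5638×10⁻⁵ m/K → total 7.2816×10⁻⁵ m/K
ΔT = g/(α₁L₁+α₂L₂) = 2.76×10⁻³ / 7.2816×10⁻⁵ = 37.904 K
T = 10.9 + 37.904 = 48.804 °C

T = 48.8 °C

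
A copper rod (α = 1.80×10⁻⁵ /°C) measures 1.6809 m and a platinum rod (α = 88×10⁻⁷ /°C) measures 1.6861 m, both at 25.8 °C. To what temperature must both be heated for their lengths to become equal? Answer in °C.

L₁(1 + α₁ΔT) = L₂(1 + α₂ΔT) ⇒ ΔT = (L₂ − L₁)/(α₁L₁ − α₂L₂)
L₂ − L₁ = 1.6861 − 1.6809 = 5.20×10⁻³ m
α₁L₁ − α₂L₂ = 1.80×10⁻⁵×1.6809 − 88×10⁻⁷×1.6861 = 1.541852×10⁻⁵ m/K
ΔT = 5.20×10⁻³ / 1.541852×10⁻⁵ = 337.257 K
T = 25.8 + 337.257 = 363.057 °C

T = 363.1 °C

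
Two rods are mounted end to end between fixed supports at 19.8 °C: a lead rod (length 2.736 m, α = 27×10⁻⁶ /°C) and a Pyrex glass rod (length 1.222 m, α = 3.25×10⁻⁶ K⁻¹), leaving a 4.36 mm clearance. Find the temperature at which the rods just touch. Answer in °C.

Gap closes when ΔL₁ + ΔL₂ = 4.36 mm = 4.36×10⁻³ m
(α₁L₁ + α₂L₂)ΔT = g
α₁L₁ + α₂L₂ = 27×10⁻⁶×2.736 + 3.25×10⁻⁶×1.222 = 7.78435×10⁻⁵ m/K
ΔT = 4.36×10⁻³ / 7.78435×10⁻⁵ = 56.010 K
T = 19.8 + 56.010 = 75.810 °C

T = 75.8 °C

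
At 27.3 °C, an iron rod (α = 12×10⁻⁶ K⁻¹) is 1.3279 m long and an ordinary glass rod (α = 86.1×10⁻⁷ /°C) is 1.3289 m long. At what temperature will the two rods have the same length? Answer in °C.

L₁(1 + α₁ΔT) = L₂(1 + α₂ΔT) ⇒ ΔT = (L₂ − L₁)/(α₁L₁ − α₂L₂)
L₂ − L₁ = 1.3289 − 1.3279 = 1.00×10⁻³ m
α₁L₁ − α₂L₂ = 12×10⁻⁶×1.3279 − 86.1×10⁻⁷×1.3289 = 4.492971×10⁻⁶ m/K
ΔT = 1.00×10⁻³ / 4.492971×10⁻⁶ = 222.570 K
T = 27.3 + 222.570 = 249.870 °C

T = 249.9 °C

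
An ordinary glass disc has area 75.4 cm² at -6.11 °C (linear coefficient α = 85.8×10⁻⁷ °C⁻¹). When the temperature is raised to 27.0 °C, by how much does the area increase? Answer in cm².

Area coefficient ≈ 2α; |ΔT| = 33.11 K
ΔA = 2αA₀ΔT = 2(85.8×10⁻⁷)(75.4)(33.11) = 0.0428 cm²

ΔA = 0.0428 cm²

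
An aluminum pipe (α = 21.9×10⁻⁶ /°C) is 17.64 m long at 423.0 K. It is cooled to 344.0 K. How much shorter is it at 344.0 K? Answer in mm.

|ΔT| = |344.0 − 423.0| = 79.0 K
ΔL = αL₀ΔT = (21.9×10⁻⁶)(17.64)(79.0) = 3.05×10⁻² m

ΔL = 30.5 mm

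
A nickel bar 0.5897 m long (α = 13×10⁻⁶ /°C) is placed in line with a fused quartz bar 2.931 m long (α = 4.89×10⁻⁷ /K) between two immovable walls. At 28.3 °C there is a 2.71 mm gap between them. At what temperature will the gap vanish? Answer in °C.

T = 326 °C

Gap closes when ΔL₁ + ΔL₂ = 2.71 mm = 2.71×10⁻³ m
(α₁L₁ + α₂L₂)ΔT = g
α₁L₁ + α₂L₂ = 13×10⁻⁶×0.5897 + 4.89×10⁻⁷×2.931 = 9.099359×10⁻⁶ m/K
ΔT = 2.71×10⁻³ / 9.099359×10⁻⁶ = 297.82 K
T = 28.3 + 297.82 = 326.12 °C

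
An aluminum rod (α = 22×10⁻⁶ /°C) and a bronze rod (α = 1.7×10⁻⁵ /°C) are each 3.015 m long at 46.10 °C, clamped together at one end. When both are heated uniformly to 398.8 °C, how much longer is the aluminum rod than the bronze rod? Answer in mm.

5.32 mm

ΔT = 352.70 K
aluminum: ΔL = 22×10⁻⁶ × 3.015 m × 352.70 = 2.3395×10⁻² m = 23.395 mm
bronze: ΔL = 1.7×10⁻⁵ × 3.015 m × 352.70 = 1.8078×10⁻² m = 18.078 mm
difference = 23.395 − 18.078 = 5.317 mm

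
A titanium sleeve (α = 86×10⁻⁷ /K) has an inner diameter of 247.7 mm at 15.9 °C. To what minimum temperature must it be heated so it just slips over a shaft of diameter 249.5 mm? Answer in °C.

T = 861 °C

Required Δd = 249.5 − 247.7 = 1.8 mm
Δd = αd₀ΔT ⇒ ΔT = Δd/(αd₀) = 1.8 / (86×10⁻⁷ × 247.7) = 844.98 K
T_min = 15.9 + 844.98 = 860.88 °C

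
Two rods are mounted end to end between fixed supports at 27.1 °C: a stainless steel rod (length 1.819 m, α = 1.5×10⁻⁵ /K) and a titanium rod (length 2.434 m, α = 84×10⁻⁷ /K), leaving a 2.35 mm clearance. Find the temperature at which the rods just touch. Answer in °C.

Gap closes when ΔL₁ + ΔL₂ = 2.35 mm = 2.35×10⁻³ m
(α₁L₁ + α₂L₂)ΔT = g
α₁L₁ + α₂L₂ = 1.5×10⁻⁵×1.819 + 84×10⁻⁷×2.434 = 4.77306×10⁻⁵ m/K
ΔT = 2.35×10⁻³ / 4.77306×10⁻⁵ = 49.235 K
T = 27.1 + 49.235 = 76.335 °C

T = 76.3 °C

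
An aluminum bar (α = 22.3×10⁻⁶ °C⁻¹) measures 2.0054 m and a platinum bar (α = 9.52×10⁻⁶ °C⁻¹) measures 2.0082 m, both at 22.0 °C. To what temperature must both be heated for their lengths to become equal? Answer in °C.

L₁(1 + α₁ΔT) = L₂(1 + α₂ΔT) ⇒ ΔT = (L₂ − L₁)/(α₁L₁ − α₂L₂)
L₂ − L₁ = 2.0082 − 2.0054 = 2.80×10⁻³ m
α₁L₁ − α₂L₂ = 22.3×10⁻⁶×2.0054 − 9.52×10⁻⁶×2.0082 = 2.5602356×10⁻⁵ m/K
ΔT = 2.80×10⁻³ / 2.5602356×10⁻⁵ = 109.365 K
T = 22.0 + 109.365 = 131.365 °C

T = 131.4 °C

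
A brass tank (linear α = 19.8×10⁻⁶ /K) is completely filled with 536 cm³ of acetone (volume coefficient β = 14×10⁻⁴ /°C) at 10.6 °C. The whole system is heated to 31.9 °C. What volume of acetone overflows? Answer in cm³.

The tank also expands: β_container ≈ 3α = 5.94×10⁻⁵ /K
Net overflow = V₀(β_liq − 3α_cont)ΔT
β − 3α = 1.40×10⁻³ − 5.94×10⁻⁵ = 1.3406×10⁻³ /K; ΔT = 21.3 K
ΔV = 536 × 1.3406×10⁻³ × 21.3 = 15.3 cm³

15.3 cm³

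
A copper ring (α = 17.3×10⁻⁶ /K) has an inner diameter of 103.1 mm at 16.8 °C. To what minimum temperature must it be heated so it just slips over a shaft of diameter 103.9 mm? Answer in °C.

Required Δd = 103.9 − 103.1 = 0.8 mm
Δd = αd₀ΔT ⇒ ΔT = Δd/(αd₀) = 0.8 / (17.3×10⁻⁶ × 103.1) = 448.52 K
T_min = 16.8 + 448.52 = 465.32 °C

T = 465 °C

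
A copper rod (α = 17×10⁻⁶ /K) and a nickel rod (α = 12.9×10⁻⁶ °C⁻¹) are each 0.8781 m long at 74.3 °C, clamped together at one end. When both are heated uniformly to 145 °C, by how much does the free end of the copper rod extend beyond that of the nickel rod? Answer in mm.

0.255 mm

ΔT = 70.7 K
copper: ΔL = 17×10⁻⁶ × 0.8781 m × 70.7 = 1.0554×10⁻³ m = 1.0554 mm
nickel: ΔL = 12.9×10⁻⁶ × 0.8781 m × 70.7 = 8.0085×10⁻⁴ m = 0.80085 mm
difference = 1.0554 − 0.80085 = 0.25455 mm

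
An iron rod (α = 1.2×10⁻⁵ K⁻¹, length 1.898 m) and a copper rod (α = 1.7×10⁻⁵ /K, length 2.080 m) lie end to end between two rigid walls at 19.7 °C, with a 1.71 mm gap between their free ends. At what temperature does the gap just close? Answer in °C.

T = 49.1 °C

Gap closes when ΔL₁ + ΔL₂ = 1.71 mm = 1.71×10⁻³ m
(α₁L₁ + α₂L₂)ΔT = g
α₁L₁ + α₂L₂ = 1.2×10⁻⁵×1.898 + 1.7×10⁻⁵×2.080 = 5.8136×10⁻⁵ m/K
ΔT = 1.71×10⁻³ / 5.8136×10⁻⁵ = 29.414 K
T = 19.7 + 29.414 = 49.114 °C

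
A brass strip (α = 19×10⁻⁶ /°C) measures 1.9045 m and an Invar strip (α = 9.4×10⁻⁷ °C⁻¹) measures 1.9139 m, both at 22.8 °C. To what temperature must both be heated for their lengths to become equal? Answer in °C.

L₁(1 + α₁ΔT) = L₂(1 + α₂ΔT) ⇒ ΔT = (L₂ − L₁)/(α₁L₁ − α₂L₂)
L₂ − L₁ = 1.9139 − 1.9045 = 9.40×10⁻³ m
α₁L₁ − α₂L₂ = 19×10⁻⁶×1.9045 − 9.4×10⁻⁷×1.9139 = 3.4386434×10⁻⁵ m/K
ΔT = 9.40×10⁻³ / 3.4386434×10⁻⁵ = 273.364 K
T = 22.8 + 273.364 = 296.164 °C

T = 296.2 °C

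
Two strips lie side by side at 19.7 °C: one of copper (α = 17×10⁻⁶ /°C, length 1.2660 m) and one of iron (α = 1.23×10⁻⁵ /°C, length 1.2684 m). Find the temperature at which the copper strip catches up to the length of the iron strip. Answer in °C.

Equal length when α₁L₁ΔT − α₂L₂ΔT = L₂ − L₁ = 2.40×10⁻³ m
α₁L₁ = 2.1522×10⁻⁵, α₂L₂ = 1.560132×10⁻⁵ → Δ(αL) = 5.92068×10⁻⁶ m/K
ΔT = 2.40×10⁻³ / 5.92068×10⁻⁶ = 405.359 K, so T = 19.7 + 405.359 = 425.059 °C

T = 425.1 °C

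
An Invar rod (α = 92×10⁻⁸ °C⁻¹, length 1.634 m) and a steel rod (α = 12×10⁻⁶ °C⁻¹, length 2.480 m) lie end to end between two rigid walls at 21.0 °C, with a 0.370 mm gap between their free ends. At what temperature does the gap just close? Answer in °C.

Gap closes when ΔL₁ + ΔL₂ = 0.370 mm = 3.70×10⁻⁴ m
(α₁L₁ + α₂L₂)ΔT = g
α₁L₁ + α₂L₂ = 92×10⁻⁸×1.634 + 12×10⁻⁶×2.480 = 3.126328×10⁻⁵ m/K
ΔT = 3.70×10⁻⁴ / 3.126328×10⁻⁵ = 11.835 K
T = 21.0 + 11.835 = 32.835 °C

T = 32.8 °C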